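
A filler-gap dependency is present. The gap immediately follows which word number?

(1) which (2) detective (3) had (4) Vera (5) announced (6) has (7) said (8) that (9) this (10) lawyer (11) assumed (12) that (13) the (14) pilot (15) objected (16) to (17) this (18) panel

5

The displaced element is "which detective" (word 2).
It is linked across 1 clause boundary (Ø).
It functions as the subject of "said", so the gap sits immediately after word 5 ("announced").
Base order: Vera had announced which detective has said that this lawyer assumed that the pilot objected to this panel.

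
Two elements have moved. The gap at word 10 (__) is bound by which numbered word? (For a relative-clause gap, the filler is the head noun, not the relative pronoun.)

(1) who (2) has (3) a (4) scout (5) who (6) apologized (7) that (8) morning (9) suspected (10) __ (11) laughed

1

The marked gap is the subject of "laughed".
Its filler is the fronted wh-phrase "who", at word 1.
(The other dependency links word 4 to a gap after word 5.)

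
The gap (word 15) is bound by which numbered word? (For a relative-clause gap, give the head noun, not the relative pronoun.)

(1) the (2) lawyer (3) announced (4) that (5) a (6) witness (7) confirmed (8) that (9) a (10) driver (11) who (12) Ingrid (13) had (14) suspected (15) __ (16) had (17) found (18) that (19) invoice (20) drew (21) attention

The gap at 15 is the subject of "found", inside a relative clause.
The relative pronoun is "who" (word 11); it is bound by the head noun immediately before it.
Its filler is the head noun "driver", at word 10.

10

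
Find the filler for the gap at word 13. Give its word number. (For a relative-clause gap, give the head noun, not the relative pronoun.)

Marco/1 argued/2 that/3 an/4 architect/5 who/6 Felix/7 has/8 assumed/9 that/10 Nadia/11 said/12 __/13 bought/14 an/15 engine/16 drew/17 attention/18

The gap at 13 is the subject of "bought", inside a relative clause.
The relative pronoun is "who" (word 6); it is bound by the head noun immediately before it.
Its filler is the head noun "architect", at word 5.

5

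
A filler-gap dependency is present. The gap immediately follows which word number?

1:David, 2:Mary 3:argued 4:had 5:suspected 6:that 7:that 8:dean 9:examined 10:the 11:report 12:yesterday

3

The displaced element is "David" (word 1).
It is linked across 1 clause boundary (Ø).
It functions as the subject of "suspected", so the gap sits immediately after word 3 ("argued").
Base order: Mary argued David had suspected that that dean examined the report yesterday.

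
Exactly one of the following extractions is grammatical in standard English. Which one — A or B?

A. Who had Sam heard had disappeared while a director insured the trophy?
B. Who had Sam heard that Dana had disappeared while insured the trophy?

In B, the wh-phrase is extracted from inside an adjunct island (introduced by "while"), which blocks movement.
In A, the extraction path crosses only that-complement boundaries, which are transparent.
So A is grammatical.

A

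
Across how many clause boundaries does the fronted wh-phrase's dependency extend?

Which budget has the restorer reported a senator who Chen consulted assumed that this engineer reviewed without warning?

2

"which budget" is extracted from the object of "reviewed".
Boundaries crossed, outermost first: [Ø], [that] — 2 in total.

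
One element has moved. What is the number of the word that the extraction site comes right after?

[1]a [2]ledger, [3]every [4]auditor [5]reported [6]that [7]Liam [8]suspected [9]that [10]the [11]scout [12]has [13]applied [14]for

The displaced element is "a ledger" (word 2).
It is linked across 2 clause boundaries (that → that).
It functions as the object of the preposition "for" of "applied", so the gap sits immediately after word 14 ("for").
Base order: Every auditor reported that Liam suspected that the scout has applied for a ledger.

14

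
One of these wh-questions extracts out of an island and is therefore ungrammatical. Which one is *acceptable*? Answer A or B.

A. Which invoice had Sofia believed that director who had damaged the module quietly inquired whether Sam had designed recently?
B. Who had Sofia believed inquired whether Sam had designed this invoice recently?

B

In A, the wh-phrase is extracted from inside a wh-island (introduced by "whether"), which blocks movement.
In B, the extraction path crosses only that-complement boundaries, which are transparent.
So B is grammatical.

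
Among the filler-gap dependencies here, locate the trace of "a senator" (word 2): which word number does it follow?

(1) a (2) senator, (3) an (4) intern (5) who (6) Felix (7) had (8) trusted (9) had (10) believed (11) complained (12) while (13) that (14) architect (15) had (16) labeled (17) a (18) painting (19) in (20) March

The displaced element is "a senator" (word 2).
It is linked across 1 clause boundary (Ø).
It functions as the subject of "complained", so the gap sits immediately after word 10 ("believed").
Base order: An intern who Felix had trusted had believed that a senator complained while that architect had labeled a painting in March.

10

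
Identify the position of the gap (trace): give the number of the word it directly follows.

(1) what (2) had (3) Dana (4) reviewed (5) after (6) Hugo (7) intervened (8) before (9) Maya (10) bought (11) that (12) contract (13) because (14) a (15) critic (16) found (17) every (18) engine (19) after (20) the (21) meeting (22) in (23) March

4

The displaced element is "what" (word 1).
It functions as the direct object of "reviewed", so the gap sits immediately after word 4 ("reviewed").
Base order: Dana had reviewed what after Hugo intervened before Maya bought that contract because a critic found every engine after the meeting in March.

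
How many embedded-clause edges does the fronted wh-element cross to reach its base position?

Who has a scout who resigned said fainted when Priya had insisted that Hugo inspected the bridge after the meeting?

"who" is extracted from the subject of "fainted".
Boundaries crossed, outermost first: [Ø] — 1 in total.

1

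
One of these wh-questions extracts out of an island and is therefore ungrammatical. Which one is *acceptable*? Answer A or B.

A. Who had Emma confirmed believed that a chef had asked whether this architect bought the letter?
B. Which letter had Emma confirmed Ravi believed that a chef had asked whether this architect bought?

In B, the wh-phrase is extracted from inside a wh-island (introduced by "whether"), which blocks movement.
In A, the extraction path crosses only that-complement boundaries, which are transparent.
So A is grammatical.

A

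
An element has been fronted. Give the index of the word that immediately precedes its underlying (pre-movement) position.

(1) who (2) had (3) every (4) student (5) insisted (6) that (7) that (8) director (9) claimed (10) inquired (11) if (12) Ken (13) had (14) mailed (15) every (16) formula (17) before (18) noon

The displaced element is "who" (word 1).
It is linked across 2 clause boundaries (that → Ø).
It functions as the subject of "inquired", so the gap sits immediately after word 9 ("claimed").
Base order: Every student had insisted that that director claimed who inquired if Ken had mailed every formula before noon.

9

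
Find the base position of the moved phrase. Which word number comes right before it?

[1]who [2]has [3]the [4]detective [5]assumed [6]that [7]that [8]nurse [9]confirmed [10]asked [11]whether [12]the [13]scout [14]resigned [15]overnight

9

The displaced element is "who" (word 1).
It is linked across 2 clause boundaries (that → Ø).
It functions as the subject of "asked", so the gap sits immediately after word 9 ("confirmed").
Base order: The detective has assumed that that nurse confirmed that who asked whether the scout resigned overnight.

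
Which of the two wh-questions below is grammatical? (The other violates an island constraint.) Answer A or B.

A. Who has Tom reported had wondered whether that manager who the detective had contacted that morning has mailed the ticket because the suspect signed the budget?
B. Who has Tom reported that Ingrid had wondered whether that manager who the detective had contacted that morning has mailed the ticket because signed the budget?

A

In B, the wh-phrase is extracted from inside a wh-island (introduced by "whether"), which blocks movement.
In A, the extraction path crosses only that-complement boundaries, which are transparent.
So A is grammatical.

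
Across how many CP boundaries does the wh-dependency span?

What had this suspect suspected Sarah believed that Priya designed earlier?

2

"what" is extracted from the object of "designed".
Boundaries crossed, outermost first: [Ø], [that] — 2 in total.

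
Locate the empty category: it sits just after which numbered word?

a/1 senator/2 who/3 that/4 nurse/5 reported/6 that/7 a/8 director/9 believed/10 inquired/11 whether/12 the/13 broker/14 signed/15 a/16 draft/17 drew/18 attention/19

10

The displaced element is "a senator" (word 2).
It is linked across 2 clause boundaries (that → Ø).
It functions as the subject of "inquired", so the gap sits immediately after word 10 ("believed").
Base order: That nurse reported that a director believed that a senator inquired whether the broker signed a draft.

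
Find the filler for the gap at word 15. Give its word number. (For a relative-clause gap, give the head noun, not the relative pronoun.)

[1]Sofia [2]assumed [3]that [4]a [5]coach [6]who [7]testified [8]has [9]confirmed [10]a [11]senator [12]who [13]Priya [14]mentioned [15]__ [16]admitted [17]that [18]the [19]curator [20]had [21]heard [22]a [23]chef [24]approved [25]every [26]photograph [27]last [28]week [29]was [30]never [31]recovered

The gap at 15 is the subject of "admitted", inside a relative clause.
The relative pronoun is "who" (word 12); it is bound by the head noun immediately before it.
Its filler is the head noun "senator", at word 11.

11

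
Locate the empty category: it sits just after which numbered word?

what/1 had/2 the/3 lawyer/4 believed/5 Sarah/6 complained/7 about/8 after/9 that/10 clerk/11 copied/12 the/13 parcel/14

8

The displaced element is "what" (word 1).
It is linked across 1 clause boundary (Ø).
It functions as the object of the preposition "about" of "complained", so the gap sits immediately after word 8 ("about").
Base order: The lawyer had believed Sarah complained about what after that clerk copied the parcel.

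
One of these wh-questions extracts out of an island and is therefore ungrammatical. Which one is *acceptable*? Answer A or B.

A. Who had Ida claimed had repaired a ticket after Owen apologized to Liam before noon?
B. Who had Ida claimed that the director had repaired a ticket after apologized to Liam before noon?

A

In B, the wh-phrase is extracted from inside an adjunct island (introduced by "after"), which blocks movement.
In A, the extraction path crosses only that-complement boundaries, which are transparent.
So A is grammatical.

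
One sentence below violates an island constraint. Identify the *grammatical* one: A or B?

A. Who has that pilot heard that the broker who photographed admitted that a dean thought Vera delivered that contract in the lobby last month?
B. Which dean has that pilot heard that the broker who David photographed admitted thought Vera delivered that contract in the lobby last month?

In A, the wh-phrase is extracted from inside a complex-NP island (relative clause) (introduced by "who"), which blocks movement.
In B, the extraction path crosses only that-complement boundaries, which are transparent.
So B is grammatical.

B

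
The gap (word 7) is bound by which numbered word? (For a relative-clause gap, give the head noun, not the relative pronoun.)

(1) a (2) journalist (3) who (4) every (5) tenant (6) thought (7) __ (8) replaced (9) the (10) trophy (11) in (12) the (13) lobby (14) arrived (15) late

2

The gap at 7 is the subject of "replaced", inside a relative clause.
The relative pronoun is "who" (word 3); it is bound by the head noun immediately before it.
Its filler is the head noun "journalist", at word 2.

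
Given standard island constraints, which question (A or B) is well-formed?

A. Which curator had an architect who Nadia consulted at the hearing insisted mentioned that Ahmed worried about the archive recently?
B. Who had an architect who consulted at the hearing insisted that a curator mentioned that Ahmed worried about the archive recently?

A

In B, the wh-phrase is extracted from inside a complex-NP island (relative clause) (introduced by "who"), which blocks movement.
In A, the extraction path crosses only that-complement boundaries, which are transparent.
So A is grammatical.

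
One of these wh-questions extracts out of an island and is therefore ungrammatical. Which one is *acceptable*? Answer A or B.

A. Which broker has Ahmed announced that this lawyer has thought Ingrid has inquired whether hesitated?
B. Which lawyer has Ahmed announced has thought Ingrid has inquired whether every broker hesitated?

In A, the wh-phrase is extracted from inside a wh-island (introduced by "whether"), which blocks movement.
In B, the extraction path crosses only that-complement boundaries, which are transparent.
So B is grammatical.

B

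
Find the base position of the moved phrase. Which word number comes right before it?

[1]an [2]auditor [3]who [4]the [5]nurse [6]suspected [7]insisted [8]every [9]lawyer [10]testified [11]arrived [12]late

The displaced element is "an auditor" (word 2).
It is linked across 1 clause boundary (Ø).
It functions as the subject of "insisted", so the gap sits immediately after word 6 ("suspected").
Base order: The nurse suspected that an auditor insisted every lawyer testified.

6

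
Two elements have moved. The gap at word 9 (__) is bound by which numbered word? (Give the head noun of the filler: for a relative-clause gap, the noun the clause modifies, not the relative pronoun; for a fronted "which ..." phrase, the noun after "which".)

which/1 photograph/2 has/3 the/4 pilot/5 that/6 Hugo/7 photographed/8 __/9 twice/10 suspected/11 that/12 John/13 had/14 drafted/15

5

The marked gap is inside the relative clause, the direct object of "photographed".
Its filler is the head noun "pilot" (via "that"), at word 5.
(The other dependency links word 2 to a gap after word 15.)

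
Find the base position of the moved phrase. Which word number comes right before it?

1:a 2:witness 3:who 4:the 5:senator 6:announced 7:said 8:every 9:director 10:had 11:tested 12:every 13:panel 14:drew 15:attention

6

The displaced element is "a witness" (word 2).
It is linked across 1 clause boundary (Ø).
It functions as the subject of "said", so the gap sits immediately after word 6 ("announced").
Base order: The senator announced that a witness said every director had tested every panel.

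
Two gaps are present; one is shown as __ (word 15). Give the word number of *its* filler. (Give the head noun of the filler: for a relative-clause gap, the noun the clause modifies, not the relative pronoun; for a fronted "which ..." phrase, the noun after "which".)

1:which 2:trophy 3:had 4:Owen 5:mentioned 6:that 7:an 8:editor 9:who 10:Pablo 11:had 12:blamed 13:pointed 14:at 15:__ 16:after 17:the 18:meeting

2

The marked gap is the object of the preposition "at" of "pointed".
Its filler is the fronted wh-phrase "which trophy", at word 2.
(The other dependency links word 8 to a gap after word 12.)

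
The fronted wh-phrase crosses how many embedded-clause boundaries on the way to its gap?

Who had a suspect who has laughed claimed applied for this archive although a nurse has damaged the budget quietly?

"who" is extracted from the subject of "applied".
Boundaries crossed, outermost first: [Ø] — 1 in total.

1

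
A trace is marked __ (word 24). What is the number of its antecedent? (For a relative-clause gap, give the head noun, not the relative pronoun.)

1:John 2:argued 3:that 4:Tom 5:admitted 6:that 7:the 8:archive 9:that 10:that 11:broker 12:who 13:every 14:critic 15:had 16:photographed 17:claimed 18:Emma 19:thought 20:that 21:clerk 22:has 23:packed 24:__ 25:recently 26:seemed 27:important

8

The gap at 24 is the object of "packed", inside a relative clause.
The relative pronoun is "that" (word 9); it is bound by the head noun immediately before it.
Its filler is the head noun "archive", at word 8.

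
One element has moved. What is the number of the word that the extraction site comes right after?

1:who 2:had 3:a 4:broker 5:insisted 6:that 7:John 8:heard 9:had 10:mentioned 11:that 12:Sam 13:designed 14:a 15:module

8

The displaced element is "who" (word 1).
It is linked across 2 clause boundaries (that → Ø).
It functions as the subject of "mentioned", so the gap sits immediately after word 8 ("heard").
Base order: A broker had insisted that John heard that who had mentioned that Sam designed a module.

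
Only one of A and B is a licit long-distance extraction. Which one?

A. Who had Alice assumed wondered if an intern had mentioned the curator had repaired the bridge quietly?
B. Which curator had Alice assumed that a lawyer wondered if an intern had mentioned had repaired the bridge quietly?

In B, the wh-phrase is extracted from inside a wh-island (introduced by "if"), which blocks movement.
In A, the extraction path crosses only that-complement boundaries, which are transparent.
So A is grammatical.

A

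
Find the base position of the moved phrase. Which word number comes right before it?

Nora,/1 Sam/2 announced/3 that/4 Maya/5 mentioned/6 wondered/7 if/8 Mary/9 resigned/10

The displaced element is "Nora" (word 1).
It is linked across 2 clause boundaries (that → Ø).
It functions as the subject of "wondered", so the gap sits immediately after word 6 ("mentioned").
Base order: Sam announced that Maya mentioned that Nora wondered if Mary resigned.

6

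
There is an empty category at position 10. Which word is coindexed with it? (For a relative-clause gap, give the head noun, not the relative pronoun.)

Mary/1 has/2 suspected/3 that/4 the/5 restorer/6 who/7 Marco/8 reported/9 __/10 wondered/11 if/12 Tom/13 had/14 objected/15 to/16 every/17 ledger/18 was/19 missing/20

6

The gap at 10 is the subject of "wondered", inside a relative clause.
The relative pronoun is "who" (word 7); it is bound by the head noun immediately before it.
Its filler is the head noun "restorer", at word 6.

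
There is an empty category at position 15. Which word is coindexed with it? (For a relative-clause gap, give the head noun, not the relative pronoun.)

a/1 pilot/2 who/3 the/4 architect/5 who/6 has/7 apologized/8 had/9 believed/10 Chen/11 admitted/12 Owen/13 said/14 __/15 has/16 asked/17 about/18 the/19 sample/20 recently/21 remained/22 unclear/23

2

The gap at 15 is the subject of "asked", inside a relative clause.
The relative pronoun is "who" (word 3); it is bound by the head noun immediately before it.
Its filler is the head noun "pilot", at word 2.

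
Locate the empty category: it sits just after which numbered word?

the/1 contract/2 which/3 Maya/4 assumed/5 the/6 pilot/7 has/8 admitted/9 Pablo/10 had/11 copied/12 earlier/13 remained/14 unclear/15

The displaced element is "the contract" (word 2).
It is linked across 2 clause boundaries (Ø → Ø).
It functions as the direct object of "copied", so the gap sits immediately after word 12 ("copied").
Base order: Maya assumed the pilot has admitted Pablo had copied the contract earlier.

12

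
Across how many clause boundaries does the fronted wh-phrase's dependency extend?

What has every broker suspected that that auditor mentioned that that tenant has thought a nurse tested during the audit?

"what" is extracted from the object of "tested".
Boundaries crossed, outermost first: [that], [that], [Ø] — 3 in total.

3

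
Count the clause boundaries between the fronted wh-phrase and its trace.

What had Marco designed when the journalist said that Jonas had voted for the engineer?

0

"what" originates inside the matrix clause — no clause boundary is crossed.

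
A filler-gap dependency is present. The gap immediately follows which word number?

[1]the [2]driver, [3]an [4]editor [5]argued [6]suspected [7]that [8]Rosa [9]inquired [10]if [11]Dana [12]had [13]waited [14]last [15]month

The displaced element is "the driver" (word 2).
It is linked across 1 clause boundary (Ø).
It functions as the subject of "suspected", so the gap sits immediately after word 5 ("argued").
Base order: An editor argued that the driver suspected that Rosa inquired if Dana had waited last month.

5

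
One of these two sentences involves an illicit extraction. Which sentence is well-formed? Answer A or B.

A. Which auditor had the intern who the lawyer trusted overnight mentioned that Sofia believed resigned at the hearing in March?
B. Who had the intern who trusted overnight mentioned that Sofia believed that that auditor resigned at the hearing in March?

A

In B, the wh-phrase is extracted from inside a complex-NP island (relative clause) (introduced by "who"), which blocks movement.
In A, the extraction path crosses only that-complement boundaries, which are transparent.
So A is grammatical.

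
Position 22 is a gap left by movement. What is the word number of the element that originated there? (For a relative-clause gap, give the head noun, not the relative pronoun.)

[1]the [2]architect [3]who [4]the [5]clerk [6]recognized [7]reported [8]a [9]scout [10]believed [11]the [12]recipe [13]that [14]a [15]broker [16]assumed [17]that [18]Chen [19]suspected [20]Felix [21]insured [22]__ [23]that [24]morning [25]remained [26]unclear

12

The gap at 22 is the object of "insured", inside a relative clause.
The relative pronoun is "that" (word 13); it is bound by the head noun immediately before it.
Its filler is the head noun "recipe", at word 12.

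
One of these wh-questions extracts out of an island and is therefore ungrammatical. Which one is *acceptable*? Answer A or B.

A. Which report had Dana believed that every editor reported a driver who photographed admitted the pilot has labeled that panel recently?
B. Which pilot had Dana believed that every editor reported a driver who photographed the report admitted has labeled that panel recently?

B

In A, the wh-phrase is extracted from inside a complex-NP island (relative clause) (introduced by "who"), which blocks movement.
In B, the extraction path crosses only that-complement boundaries, which are transparent.
So B is grammatical.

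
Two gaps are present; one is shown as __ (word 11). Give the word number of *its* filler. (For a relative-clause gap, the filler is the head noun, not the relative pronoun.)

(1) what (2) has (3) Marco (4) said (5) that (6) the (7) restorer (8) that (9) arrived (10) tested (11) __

The marked gap is the direct object of "tested".
Its filler is the fronted wh-phrase "what", at word 1.
(The other dependency links word 7 to a gap after word 8.)

1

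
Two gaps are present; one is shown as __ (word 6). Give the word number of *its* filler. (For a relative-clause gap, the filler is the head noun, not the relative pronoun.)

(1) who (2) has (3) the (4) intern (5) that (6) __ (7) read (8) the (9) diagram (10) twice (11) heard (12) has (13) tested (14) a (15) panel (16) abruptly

The marked gap is inside the relative clause, the subject of "read".
Its filler is the head noun "intern" (via "that"), at word 4.
(The other dependency links word 1 to a gap after word 11.)

4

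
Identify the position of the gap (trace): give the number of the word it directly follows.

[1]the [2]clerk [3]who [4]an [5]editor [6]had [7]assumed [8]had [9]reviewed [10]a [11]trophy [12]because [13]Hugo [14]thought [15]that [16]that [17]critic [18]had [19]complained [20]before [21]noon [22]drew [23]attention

The displaced element is "the clerk" (word 2).
It is linked across 1 clause boundary (Ø).
It functions as the subject of "reviewed", so the gap sits immediately after word 7 ("assumed").
Base order: An editor had assumed the clerk had reviewed a trophy because Hugo thought that that critic had complained before noon.

7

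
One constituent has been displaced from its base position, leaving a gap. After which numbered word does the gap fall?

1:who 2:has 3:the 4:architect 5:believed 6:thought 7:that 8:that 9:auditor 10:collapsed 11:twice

The displaced element is "who" (word 1).
It is linked across 1 clause boundary (Ø).
It functions as the subject of "thought", so the gap sits immediately after word 5 ("believed").
Base order: The architect has believed that who thought that that auditor collapsed twice.

5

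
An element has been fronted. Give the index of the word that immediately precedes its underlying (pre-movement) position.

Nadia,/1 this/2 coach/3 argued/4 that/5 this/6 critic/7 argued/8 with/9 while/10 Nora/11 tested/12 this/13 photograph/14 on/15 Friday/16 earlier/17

The displaced element is "Nadia" (word 1).
It is linked across 1 clause boundary (that).
It functions as the object of the preposition "with" of "argued", so the gap sits immediately after word 9 ("with").
Base order: This coach argued that this critic argued with Nadia while Nora tested this photograph on Friday earlier.

9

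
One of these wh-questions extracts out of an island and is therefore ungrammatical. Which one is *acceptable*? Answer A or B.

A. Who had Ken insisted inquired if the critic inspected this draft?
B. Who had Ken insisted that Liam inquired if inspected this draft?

A

In B, the wh-phrase is extracted from inside a wh-island (introduced by "if"), which blocks movement.
In A, the extraction path crosses only that-complement boundaries, which are transparent.
So A is grammatical.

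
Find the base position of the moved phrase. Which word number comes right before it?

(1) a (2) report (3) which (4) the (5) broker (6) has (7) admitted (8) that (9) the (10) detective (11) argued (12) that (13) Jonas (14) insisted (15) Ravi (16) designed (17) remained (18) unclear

16

The displaced element is "a report" (word 2).
It is linked across 3 clause boundaries (that → that → Ø).
It functions as the direct object of "designed", so the gap sits immediately after word 16 ("designed").
Base order: The broker has admitted that the detective argued that Jonas insisted Ravi designed a report.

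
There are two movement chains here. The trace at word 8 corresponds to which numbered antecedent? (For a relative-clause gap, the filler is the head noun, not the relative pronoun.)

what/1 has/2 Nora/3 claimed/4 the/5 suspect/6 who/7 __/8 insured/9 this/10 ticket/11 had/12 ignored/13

The marked gap is inside the relative clause, the subject of "insured".
Its filler is the head noun "suspect" (via "who"), at word 6.
(The other dependency links word 1 to a gap after word 13.)

6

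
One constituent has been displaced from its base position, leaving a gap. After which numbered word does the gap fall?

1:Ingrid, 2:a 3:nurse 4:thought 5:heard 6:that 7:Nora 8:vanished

The displaced element is "Ingrid" (word 1).
It is linked across 1 clause boundary (Ø).
It functions as the subject of "heard", so the gap sits immediately after word 4 ("thought").
Base order: A nurse thought Ingrid heard that Nora vanished.

4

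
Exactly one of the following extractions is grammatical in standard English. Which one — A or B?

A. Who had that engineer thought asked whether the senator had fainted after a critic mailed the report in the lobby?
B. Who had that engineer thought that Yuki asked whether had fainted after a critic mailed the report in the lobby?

In B, the wh-phrase is extracted from inside a wh-island (introduced by "whether"), which blocks movement.
In A, the extraction path crosses only that-complement boundaries, which are transparent.
So A is grammatical.

A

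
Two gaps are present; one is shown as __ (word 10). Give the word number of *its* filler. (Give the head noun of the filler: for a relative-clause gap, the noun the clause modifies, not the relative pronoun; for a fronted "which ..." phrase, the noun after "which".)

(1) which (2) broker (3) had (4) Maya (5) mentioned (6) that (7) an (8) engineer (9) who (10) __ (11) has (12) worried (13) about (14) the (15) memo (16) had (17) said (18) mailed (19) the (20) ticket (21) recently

The marked gap is inside the relative clause, the subject of "worried".
Its filler is the head noun "engineer" (via "who"), at word 8.
(The other dependency links word 2 to a gap after word 17.)

8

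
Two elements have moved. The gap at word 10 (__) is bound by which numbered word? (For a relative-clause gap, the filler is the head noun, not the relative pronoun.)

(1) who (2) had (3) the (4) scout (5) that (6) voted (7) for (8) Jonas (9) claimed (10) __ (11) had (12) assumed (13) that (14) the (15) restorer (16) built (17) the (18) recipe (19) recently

The marked gap is the subject of "assumed".
Its filler is the fronted wh-phrase "who", at word 1.
(The other dependency links word 4 to a gap after word 5.)

1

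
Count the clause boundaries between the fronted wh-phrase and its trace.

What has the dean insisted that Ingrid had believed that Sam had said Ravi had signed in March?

"what" is extracted from the object of "signed".
Boundaries crossed, outermost first: [that], [that], [Ø] — 3 in total.

3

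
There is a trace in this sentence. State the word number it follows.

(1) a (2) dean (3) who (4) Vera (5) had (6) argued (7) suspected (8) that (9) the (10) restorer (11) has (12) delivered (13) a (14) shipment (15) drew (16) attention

The displaced element is "a dean" (word 2).
It is linked across 1 clause boundary (Ø).
It functions as the subject of "suspected", so the gap sits immediately after word 6 ("argued").
Base order: Vera had argued that a dean suspected that the restorer has delivered a shipment.

6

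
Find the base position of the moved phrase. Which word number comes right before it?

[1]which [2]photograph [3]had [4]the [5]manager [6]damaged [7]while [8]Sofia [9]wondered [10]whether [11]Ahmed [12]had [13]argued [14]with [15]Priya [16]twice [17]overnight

The displaced element is "which photograph" (word 2).
It functions as the direct object of "damaged", so the gap sits immediately after word 6 ("damaged").
Base order: The manager had damaged which photograph while Sofia wondered whether Ahmed had argued with Priya twice overnight.

6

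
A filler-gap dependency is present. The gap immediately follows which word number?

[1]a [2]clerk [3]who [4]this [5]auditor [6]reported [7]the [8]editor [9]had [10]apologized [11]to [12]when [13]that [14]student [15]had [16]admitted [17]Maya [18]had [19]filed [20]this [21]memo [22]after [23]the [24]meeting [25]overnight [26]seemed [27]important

11

The displaced element is "a clerk" (word 2).
It is linked across 1 clause boundary (Ø).
It functions as the object of the preposition "to" of "apologized", so the gap sits immediately after word 11 ("to").
Base order: This auditor reported the editor had apologized to a clerk when that student had admitted Maya had filed this memo after the meeting overnight.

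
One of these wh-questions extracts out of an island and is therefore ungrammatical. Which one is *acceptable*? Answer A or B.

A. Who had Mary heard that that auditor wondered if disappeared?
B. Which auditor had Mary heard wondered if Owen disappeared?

B

In A, the wh-phrase is extracted from inside a wh-island (introduced by "if"), which blocks movement.
In B, the extraction path crosses only that-complement boundaries, which are transparent.
So B is grammatical.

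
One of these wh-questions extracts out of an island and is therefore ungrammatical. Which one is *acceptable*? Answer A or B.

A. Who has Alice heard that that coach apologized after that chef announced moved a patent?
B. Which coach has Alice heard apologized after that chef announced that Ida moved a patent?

In A, the wh-phrase is extracted from inside an adjunct island (introduced by "after"), which blocks movement.
In B, the extraction path crosses only that-complement boundaries, which are transparent.
So B is grammatical.

B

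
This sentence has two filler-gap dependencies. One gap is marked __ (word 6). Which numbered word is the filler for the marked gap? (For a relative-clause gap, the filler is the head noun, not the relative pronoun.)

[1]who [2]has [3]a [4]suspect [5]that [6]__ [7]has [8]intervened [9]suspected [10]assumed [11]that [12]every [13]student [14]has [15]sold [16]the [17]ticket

The marked gap is inside the relative clause, the subject of "intervened".
Its filler is the head noun "suspect" (via "that"), at word 4.
(The other dependency links word 1 to a gap after word 9.)

4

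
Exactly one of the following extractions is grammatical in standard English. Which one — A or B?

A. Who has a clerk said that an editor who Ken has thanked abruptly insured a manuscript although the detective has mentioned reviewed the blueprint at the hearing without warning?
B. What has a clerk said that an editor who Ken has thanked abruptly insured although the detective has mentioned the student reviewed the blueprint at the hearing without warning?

B

In A, the wh-phrase is extracted from inside an adjunct island (introduced by "although"), which blocks movement.
In B, the extraction path crosses only that-complement boundaries, which are transparent.
So B is grammatical.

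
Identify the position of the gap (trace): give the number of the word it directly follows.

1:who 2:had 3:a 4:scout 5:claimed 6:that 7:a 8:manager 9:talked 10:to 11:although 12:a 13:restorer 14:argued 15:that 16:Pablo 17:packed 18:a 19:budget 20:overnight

10

The displaced element is "who" (word 1).
It is linked across 1 clause boundary (that).
It functions as the object of the preposition "to" of "talked", so the gap sits immediately after word 10 ("to").
Base order: A scout had claimed that a manager talked to who although a restorer argued that Pablo packed a budget overnight.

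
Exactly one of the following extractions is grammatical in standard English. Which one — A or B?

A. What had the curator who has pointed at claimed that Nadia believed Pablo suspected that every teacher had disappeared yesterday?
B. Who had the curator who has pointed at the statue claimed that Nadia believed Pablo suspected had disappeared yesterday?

B

In A, the wh-phrase is extracted from inside a complex-NP island (relative clause) (introduced by "who"), which blocks movement.
In B, the extraction path crosses only that-complement boundaries, which are transparent.
So B is grammatical.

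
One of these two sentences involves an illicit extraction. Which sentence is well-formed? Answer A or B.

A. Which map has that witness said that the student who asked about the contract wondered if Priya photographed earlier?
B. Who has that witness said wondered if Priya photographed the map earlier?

B

In A, the wh-phrase is extracted from inside a wh-island (introduced by "if"), which blocks movement.
In B, the extraction path crosses only that-complement boundaries, which are transparent.
So B is grammatical.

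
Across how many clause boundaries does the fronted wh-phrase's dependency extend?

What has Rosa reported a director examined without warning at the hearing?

1

"what" is extracted from the object of "examined".
Boundaries crossed, outermost first: [Ø] — 1 in total.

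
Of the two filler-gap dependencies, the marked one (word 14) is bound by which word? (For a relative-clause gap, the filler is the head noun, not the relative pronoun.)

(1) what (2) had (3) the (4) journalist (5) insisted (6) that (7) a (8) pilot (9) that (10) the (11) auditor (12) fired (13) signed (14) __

The marked gap is the direct object of "signed".
Its filler is the fronted wh-phrase "what", at word 1.
(The other dependency links word 8 to a gap after word 12.)

1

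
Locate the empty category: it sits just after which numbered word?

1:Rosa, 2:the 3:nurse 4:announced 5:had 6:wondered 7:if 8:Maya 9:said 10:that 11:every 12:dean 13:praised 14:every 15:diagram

4

The displaced element is "Rosa" (word 1).
It is linked across 1 clause boundary (Ø).
It functions as the subject of "wondered", so the gap sits immediately after word 4 ("announced").
Base order: The nurse announced that Rosa had wondered if Maya said that every dean praised every diagram.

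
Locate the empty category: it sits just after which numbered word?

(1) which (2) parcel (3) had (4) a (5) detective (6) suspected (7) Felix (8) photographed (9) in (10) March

8

The displaced element is "which parcel" (word 2).
It is linked across 1 clause boundary (Ø).
It functions as the direct object of "photographed", so the gap sits immediately after word 8 ("photographed").
Base order: A detective had suspected Felix photographed which parcel in March.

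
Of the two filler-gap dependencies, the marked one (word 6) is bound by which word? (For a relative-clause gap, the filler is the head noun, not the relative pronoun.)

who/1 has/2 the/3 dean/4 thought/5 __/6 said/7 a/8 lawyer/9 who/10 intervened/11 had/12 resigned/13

1

The marked gap is the subject of "said".
Its filler is the fronted wh-phrase "who", at word 1.
(The other dependency links word 9 to a gap after word 10.)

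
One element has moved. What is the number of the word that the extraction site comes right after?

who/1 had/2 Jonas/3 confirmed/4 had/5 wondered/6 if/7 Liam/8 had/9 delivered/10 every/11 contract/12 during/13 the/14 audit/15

The displaced element is "who" (word 1).
It is linked across 1 clause boundary (Ø).
It functions as the subject of "wondered", so the gap sits immediately after word 4 ("confirmed").
Base order: Jonas had confirmed who had wondered if Liam had delivered every contract during the audit.

4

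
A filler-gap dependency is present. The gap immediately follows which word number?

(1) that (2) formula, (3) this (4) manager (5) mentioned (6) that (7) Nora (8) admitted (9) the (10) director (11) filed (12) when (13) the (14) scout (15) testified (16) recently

11

The displaced element is "that formula" (word 2).
It is linked across 2 clause boundaries (that → Ø).
It functions as the direct object of "filed", so the gap sits immediately after word 11 ("filed").
Base order: This manager mentioned that Nora admitted the director filed that formula when the scout testified recently.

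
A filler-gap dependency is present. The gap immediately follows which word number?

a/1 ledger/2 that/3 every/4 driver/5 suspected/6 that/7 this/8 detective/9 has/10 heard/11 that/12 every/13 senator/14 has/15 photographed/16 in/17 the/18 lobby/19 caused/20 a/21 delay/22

The displaced element is "a ledger" (word 2).
It is linked across 2 clause boundaries (that → that).
It functions as the direct object of "photographed", so the gap sits immediately after word 16 ("photographed").
Base order: Every driver suspected that this detective has heard that every senator has photographed a ledger in the lobby.

16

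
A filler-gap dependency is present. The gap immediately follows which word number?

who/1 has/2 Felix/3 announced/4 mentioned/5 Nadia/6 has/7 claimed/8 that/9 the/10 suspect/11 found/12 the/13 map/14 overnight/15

The displaced element is "who" (word 1).
It is linked across 1 clause boundary (Ø).
It functions as the subject of "mentioned", so the gap sits immediately after word 4 ("announced").
Base order: Felix has announced that who mentioned Nadia has claimed that the suspect found the map overnight.

4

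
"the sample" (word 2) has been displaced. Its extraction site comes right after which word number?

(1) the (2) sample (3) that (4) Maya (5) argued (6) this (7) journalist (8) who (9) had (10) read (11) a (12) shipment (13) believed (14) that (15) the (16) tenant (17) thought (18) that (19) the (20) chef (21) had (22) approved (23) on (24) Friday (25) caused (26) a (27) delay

The displaced element is "the sample" (word 2).
It is linked across 3 clause boundaries (Ø → that → that).
It functions as the direct object of "approved", so the gap sits immediately after word 22 ("approved").
Base order: Maya argued this journalist who had read a shipment believed that the tenant thought that the chef had approved the sample on Friday.

22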